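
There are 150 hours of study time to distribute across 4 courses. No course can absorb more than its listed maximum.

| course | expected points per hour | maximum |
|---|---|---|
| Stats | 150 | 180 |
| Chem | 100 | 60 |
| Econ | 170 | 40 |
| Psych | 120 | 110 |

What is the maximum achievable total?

Highest expected points per hour first: Econ 170 > Stats 150 > Psych 120 > Chem 100.
Give Econ 40 to hit its cap of 40 ; 110 left.
Only 110 left; Stats takes them to reach 110.
Total = 150×110 + 170×40 = 23300.

23300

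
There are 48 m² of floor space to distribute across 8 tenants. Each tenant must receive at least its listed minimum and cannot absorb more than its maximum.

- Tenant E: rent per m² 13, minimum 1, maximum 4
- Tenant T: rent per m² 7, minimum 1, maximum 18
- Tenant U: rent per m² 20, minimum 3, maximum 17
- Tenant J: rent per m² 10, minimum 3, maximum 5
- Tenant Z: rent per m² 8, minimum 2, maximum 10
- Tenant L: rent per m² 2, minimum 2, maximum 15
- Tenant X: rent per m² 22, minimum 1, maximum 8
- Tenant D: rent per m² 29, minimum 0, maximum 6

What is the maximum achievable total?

Meeting every minimum uses 1+1+3+3+2+2+1+0 = 13 m², leaving 35.
Highest rent per m² first: Tenant D 29 > Tenant X 22 > Tenant U 20 > Tenant E 13 > Tenant J 10 > Tenant Z 8 > Tenant T 7 > Tenant L 2.
Give Tenant D 6 more to hit its cap of 6 → 29 left.
Tenant X: +7 to 8 (cap) → 22 left.
Tenant U: +14 to 17 (cap) → 8 left.
Tenant E takes 3 more to reach its cap of 4 → 5 left.
Tenant J takes 2 more to reach its cap of 5 → 3 left.
Tenant Z: +3 (room for 8) → 5. Pool exhausted.
Total = 13×4 + 7×1 + 20×17 + 10×5 + 8×5 + 2×2 + 22×8 + 29×6 = 843.

843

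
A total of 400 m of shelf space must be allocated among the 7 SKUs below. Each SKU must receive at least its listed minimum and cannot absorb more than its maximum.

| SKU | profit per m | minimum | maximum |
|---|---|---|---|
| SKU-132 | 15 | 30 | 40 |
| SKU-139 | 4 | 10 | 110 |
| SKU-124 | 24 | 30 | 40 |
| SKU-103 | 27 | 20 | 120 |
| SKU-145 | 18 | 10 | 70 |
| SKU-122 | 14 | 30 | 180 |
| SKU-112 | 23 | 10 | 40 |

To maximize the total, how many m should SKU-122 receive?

80

Meeting every minimum uses 30+10+30+20+10+30+10 = 140 m, leaving 260.
Rank by profit per m: SKU-103 27 > SKU-124 24 > SKU-112 23 > SKU-145 18 > SKU-132 15 > SKU-122 14 > SKU-139 4.
SKU-103 takes 100 more to reach its cap of 120 ; 160 left.
Give SKU-124 10 more to hit its cap of 40 ; 150 left.
SKU-112 takes 30 more to reach its cap of 40 ; 120 left.
SKU-145 takes 60 more to reach its cap of 70 ; 60 left.
SKU-132 takes 10 more to reach its cap of 40 ; 50 left.
Only 50 left; SKU-122 takes them to reach 80.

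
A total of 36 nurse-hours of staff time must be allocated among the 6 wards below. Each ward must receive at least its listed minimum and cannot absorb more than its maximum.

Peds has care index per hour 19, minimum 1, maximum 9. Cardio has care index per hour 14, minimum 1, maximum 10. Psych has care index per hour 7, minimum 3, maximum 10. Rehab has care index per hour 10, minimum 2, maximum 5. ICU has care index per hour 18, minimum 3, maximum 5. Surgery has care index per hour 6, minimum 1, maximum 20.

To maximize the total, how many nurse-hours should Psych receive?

Meeting every minimum uses 1+1+3+2+3+1 = 11 nurse-hours, leaving 25.
Highest care index per hour first: Peds 19 > ICU 18 > Cardio 14 > Rehab 10 > Psych 7 > Surgery 6.
Give Peds 8 more to hit its cap of 9 — 17 left.
ICU: +2 to 5 (cap) — 15 left.
Give Cardio 9 more to hit its cap of 10 — 6 left.
Rehab takes 3 more to reach its cap of 5 — 3 left.
Psych has room for 7 more but only 3 remain, so it gets 6.

6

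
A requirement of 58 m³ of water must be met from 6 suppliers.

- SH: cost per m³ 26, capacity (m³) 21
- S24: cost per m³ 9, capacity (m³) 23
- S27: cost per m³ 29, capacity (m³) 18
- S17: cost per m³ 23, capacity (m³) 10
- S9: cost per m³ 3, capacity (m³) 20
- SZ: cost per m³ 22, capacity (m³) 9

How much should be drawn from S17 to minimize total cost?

6

Fill from the cheapest supplier first.
Take 20 from S9 at 3 → need 38 more.
S24 at 9: take all 23 m³ → 15 still needed.
Take 9 from SZ at 22 → need 6 more.
S17 (23): take the remaining 6 → done.
SH, S27: unused.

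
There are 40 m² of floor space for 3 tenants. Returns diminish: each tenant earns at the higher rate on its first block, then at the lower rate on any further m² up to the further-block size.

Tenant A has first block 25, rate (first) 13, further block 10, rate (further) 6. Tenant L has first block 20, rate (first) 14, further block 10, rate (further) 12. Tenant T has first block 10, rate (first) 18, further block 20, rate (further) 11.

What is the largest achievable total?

590

Rank every tier by rate: Tenant T/first 18 > Tenant L/first 14 > Tenant A/first 13 > Tenant L/second 12 > Tenant T/second 11 > Tenant A/second 6.
Tenant T/first (18): +10 — 30 left.
Fill Tenant L first block (20 at 14) — 10 left.
10 remain; put them into Tenant A first at 13.
Total = 18×10 + 14×20 + 13×10 = 590.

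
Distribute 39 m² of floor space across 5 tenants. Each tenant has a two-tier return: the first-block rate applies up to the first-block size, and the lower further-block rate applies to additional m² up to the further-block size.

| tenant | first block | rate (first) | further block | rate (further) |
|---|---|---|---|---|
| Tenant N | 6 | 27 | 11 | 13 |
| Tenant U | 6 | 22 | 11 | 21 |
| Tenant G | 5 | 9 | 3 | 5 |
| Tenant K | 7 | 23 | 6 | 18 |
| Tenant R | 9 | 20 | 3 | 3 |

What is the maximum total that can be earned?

Rank every tier by rate: Tenant N/first 27 > Tenant K/first 23 > Tenant U/first 22 > Tenant U/second 21 > Tenant R/first 20 > Tenant K/second 18 > Tenant N/second 13 > Tenant G/first 9 > Tenant G/second 5 > Tenant R/second 3.
Fill Tenant N first block (6 at 27) ; 33 left.
Tenant K first at 23: fill all 7 ; 26 left.
Tenant U/first (22): +6 ; 20 left.
Tenant U second at 21: fill all 11 ; 9 left.
Fill Tenant R first block (9 at 20) ; 0 left.
Total = 27×6 + 23×7 + 22×6 + 21×11 + 20×9 = 866.

866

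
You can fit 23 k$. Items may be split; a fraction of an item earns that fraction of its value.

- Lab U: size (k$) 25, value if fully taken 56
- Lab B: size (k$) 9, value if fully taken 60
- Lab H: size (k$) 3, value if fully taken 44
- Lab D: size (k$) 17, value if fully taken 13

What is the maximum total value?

Best value per unit of size first: Lab H 44/3≈14.7, Lab B 60/9≈6.67, Lab U 56/25≈2.24, Lab D 13/17≈0.765.
Take all of Lab H (3 k$, value 44) — 20 k$ left.
All 9 k$ of Lab B fit (value 60) — 11 remain.
Only 11 k$ remain; take 11/25 of Lab U for value 56×11/25 = 24.64.
Total value = 128.64.

128.64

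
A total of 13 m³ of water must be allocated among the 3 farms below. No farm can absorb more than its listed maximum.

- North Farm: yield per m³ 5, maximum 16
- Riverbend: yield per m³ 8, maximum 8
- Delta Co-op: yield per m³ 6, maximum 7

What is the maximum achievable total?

Highest yield per m³ first: Riverbend 8 > Delta Co-op 6 > North Farm 5.
Riverbend takes 8 to reach its cap of 8 → 5 left.
Delta Co-op has room for 7 but only 5 remain, so it gets 5.
Total = 8×8 + 6×5 = 94.

94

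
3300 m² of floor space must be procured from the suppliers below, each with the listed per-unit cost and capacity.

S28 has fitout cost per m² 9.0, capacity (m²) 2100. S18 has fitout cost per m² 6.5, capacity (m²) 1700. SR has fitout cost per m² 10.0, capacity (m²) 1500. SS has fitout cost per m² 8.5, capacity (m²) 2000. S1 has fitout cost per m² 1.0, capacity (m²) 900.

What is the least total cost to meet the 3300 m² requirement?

Use suppliers in increasing cost order.
S1 at 1.0: take all 900 m² ; 2400 still needed.
Take 1700 from S18 at 6.5 ; need 700 more.
SS at 8.5: take 700 of its 2000 ; requirement met.
S28, SR: unused.
Cost = 900×1.0 + 1700×6.5 + 700×8.5 = 17900.

17900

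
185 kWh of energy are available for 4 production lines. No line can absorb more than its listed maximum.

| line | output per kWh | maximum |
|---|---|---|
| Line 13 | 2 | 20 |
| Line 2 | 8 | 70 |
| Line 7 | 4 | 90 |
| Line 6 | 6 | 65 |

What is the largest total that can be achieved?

1150

Rank by output per kWh: Line 2 8 > Line 6 6 > Line 7 4 > Line 13 2.
Give Line 2 70 to hit its cap of 70 — 115 left.
Line 6: +65 to 65 (cap) — 50 left.
Line 7: +50 (room for 90) → 50. Pool exhausted.
Total = 8×70 + 4×50 + 6×65 = 1150.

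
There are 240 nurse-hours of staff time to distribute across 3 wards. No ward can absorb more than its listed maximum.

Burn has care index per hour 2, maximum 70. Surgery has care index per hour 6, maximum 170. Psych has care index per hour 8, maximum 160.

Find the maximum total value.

Highest care index per hour first: Psych 8 > Surgery 6 > Burn 2.
Psych takes 160 to reach its cap of 160 ; 80 left.
Only 80 left; Surgery takes them to reach 80.
Total = 6×80 + 8×160 = 1760.

1760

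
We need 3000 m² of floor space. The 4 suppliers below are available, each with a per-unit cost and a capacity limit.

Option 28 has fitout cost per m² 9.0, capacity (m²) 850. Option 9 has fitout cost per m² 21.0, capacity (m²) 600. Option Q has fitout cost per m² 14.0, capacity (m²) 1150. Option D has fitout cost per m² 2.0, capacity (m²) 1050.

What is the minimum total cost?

Use suppliers in increasing cost order.
Option D (2.0): use full 1050 — 1950 m² to go.
Take 850 from Option 28 at 9.0 — need 1100 more.
Option Q (14.0): take the remaining 1100 — done.
Option 9: unused.
Cost = 1050×2.0 + 850×9.0 + 1100×14.0 = 25150.

25150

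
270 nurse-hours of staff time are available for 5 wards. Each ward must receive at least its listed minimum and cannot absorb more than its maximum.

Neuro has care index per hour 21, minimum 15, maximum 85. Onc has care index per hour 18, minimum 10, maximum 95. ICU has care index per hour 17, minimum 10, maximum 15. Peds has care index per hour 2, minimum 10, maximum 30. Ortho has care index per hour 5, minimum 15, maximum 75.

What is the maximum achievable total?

4095

Meeting every minimum uses 15+10+10+10+15 = 60 nurse-hours, leaving 210.
Order the wards by care index per hour: Neuro 21 > Onc 18 > ICU 17 > Ortho 5 > Peds 2.
Give Neuro 70 more to hit its cap of 85 → 140 left.
Give Onc 85 more to hit its cap of 95 → 55 left.
Give ICU 5 more to hit its cap of 15 → 50 left.
Only 50 left; Ortho takes them to reach 65.
Total = 21×85 + 18×95 + 17×15 + 2×10 + 5×65 = 4095.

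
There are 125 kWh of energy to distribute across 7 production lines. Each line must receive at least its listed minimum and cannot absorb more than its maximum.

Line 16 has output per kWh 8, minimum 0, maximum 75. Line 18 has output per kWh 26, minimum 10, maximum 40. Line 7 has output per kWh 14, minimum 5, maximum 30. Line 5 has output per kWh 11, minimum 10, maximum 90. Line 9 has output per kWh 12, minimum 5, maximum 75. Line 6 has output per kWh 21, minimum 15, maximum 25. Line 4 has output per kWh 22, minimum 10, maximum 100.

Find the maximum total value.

Meeting every minimum uses 0+10+5+10+5+15+10 = 55 kWh, leaving 70.
Highest output per kWh first: Line 18 26 > Line 4 22 > Line 6 21 > Line 7 14 > Line 9 12 > Line 5 11 > Line 16 8.
Give Line 18 30 more to hit its cap of 40 — 40 left.
Line 4: +40 (room for 90) → 50. Pool exhausted.
Total = 26×40 + 14×5 + 11×10 + 12×5 + 21×15 + 22×50 = 2695.

2695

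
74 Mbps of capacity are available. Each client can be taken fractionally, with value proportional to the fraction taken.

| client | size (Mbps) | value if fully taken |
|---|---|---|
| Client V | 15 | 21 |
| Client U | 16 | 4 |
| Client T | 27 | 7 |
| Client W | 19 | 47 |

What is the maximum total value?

Rank by value-to-size ratio: Client W 47/19≈2.47, Client V 21/15≈1.4, Client T 7/27≈0.259, Client U 4/16≈0.25.
Take all of Client W (19 Mbps, value 47) — 55 Mbps left.
Client V: take in full, 15 Mbps for value 21 — 40 left.
All 27 Mbps of Client T fit (value 7) — 13 remain.
Only 13 Mbps remain; take 13/16 of Client U for value 4×13/16 = 3.25.
Total value = 78.25.

78.25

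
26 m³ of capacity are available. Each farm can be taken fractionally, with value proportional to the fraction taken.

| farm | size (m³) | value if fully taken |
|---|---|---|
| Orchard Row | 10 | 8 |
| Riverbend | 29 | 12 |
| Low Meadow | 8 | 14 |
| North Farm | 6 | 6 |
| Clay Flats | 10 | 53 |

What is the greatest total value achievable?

74.6

Sort by value density: Clay Flats 53/10≈5.3, Low Meadow 14/8≈1.75, North Farm 6/6≈1, Orchard Row 8/10≈0.8, Riverbend 12/29≈0.414.
Clay Flats: take in full, 10 m³ for value 53 — 16 left.
Low Meadow: take in full, 8 m³ for value 14 — 8 left.
Take all of North Farm (6 m³, value 6) — 2 m³ left.
Only 2 m³ remain; take 2/10 of Orchard Row for value 8×2/10 = 1.6.
Total value = 74.6.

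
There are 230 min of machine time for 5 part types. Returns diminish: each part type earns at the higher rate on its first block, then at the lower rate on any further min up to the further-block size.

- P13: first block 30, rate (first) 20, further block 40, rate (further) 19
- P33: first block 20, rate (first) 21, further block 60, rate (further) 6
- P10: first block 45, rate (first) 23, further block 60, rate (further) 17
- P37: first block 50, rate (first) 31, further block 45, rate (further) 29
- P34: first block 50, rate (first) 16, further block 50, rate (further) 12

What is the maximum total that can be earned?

Treat each block as its own option and order by rate: P37/first 31 > P37/second 29 > P10/first 23 > P33/first 21 > P13/first 20 > P13/second 19 > P10/second 17 > P34/first 16 > P34/second 12 > P33/second 6.
Fill P37 first block (50 at 31) — 180 left.
P37 second at 29: fill all 45 — 135 left.
P10/first (23): +45 — 90 left.
P33/first (21): +20 — 70 left.
P13/first (20): +30 — 40 left.
P13/second (19): +40 — 0 left.
Total = 31×50 + 29×45 + 23×45 + 21×20 + 20×30 + 19×40 = 5670.

5670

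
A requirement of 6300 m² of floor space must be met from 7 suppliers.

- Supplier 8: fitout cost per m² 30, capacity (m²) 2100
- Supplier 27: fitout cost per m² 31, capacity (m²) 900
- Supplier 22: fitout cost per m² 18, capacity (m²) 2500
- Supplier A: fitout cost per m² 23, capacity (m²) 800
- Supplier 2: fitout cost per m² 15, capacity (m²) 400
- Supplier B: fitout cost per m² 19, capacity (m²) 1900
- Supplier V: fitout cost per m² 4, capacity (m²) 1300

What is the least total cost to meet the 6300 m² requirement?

96900

Use suppliers in increasing cost order.
Supplier V (4): use full 1300 ; 5000 m² to go.
Supplier 2 at 15: take all 400 m² ; 4600 still needed.
Supplier 22 (18): use full 2500 ; 2100 m² to go.
Take 1900 from Supplier B at 19 ; need 200 more.
Supplier A (23): take the remaining 200 ; done.
Supplier 8, Supplier 27: unused.
Cost = 1300×4 + 400×15 + 2500×18 + 1900×19 + 200×23 = 96900.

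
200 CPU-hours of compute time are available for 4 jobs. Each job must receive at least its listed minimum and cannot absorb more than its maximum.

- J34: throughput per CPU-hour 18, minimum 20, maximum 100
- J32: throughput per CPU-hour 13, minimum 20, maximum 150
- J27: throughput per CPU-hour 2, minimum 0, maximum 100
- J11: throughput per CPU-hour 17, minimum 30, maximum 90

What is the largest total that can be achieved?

3420

Meeting every minimum uses 20+20+0+30 = 70 CPU-hours, leaving 130.
Highest throughput per CPU-hour first: J34 18 > J11 17 > J32 13 > J27 2.
J34: +80 to 100 (cap) → 50 left.
J11 has room for 60 more but only 50 remain, so it gets 80.
Total = 18×100 + 13×20 + 17×80 = 3420.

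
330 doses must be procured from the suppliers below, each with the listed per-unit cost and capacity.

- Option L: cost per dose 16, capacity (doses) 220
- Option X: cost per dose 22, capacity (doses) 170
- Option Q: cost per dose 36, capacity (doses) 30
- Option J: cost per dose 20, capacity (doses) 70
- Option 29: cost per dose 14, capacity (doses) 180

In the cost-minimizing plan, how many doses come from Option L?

150

Fill from the cheapest supplier first.
Take 180 from Option 29 at 14 ; need 150 more.
Option L (16): take the remaining 150 ; done.
Option J, Option X, Option Q: unused.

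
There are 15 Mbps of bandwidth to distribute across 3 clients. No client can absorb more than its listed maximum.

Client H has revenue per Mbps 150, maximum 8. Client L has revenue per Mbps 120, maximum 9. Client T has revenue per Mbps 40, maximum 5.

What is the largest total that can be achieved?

Rank by revenue per Mbps: Client H 150 > Client L 120 > Client T 40.
Client H: +8 to 8 (cap) — 7 left.
Only 7 left; Client L takes them to reach 7.
Total = 150×8 + 120×7 = 2040.

2040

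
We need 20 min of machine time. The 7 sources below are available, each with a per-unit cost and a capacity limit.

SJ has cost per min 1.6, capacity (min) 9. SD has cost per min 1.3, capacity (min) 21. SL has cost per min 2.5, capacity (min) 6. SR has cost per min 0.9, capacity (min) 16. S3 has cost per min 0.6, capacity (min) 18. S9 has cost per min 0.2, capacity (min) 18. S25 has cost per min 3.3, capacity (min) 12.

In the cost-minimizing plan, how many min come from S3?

2

Use sources in increasing cost order.
Take 18 from S9 at 0.2 → need 2 more.
S3 at 0.6: take 2 of its 18 → requirement met.
SR, SD, SJ, SL, S25: unused.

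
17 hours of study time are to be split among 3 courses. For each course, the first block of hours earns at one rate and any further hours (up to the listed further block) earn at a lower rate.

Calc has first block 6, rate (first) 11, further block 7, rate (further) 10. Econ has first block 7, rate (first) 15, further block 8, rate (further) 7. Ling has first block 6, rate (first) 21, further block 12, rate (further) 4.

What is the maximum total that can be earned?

Treat each block as its own option and order by rate: Ling/first 21 > Econ/first 15 > Calc/first 11 > Calc/second 10 > Econ/second 7 > Ling/second 4.
Ling first at 21: fill all 6 → 11 left.
Econ/first (15): +7 → 4 left.
Calc first at 11: only 4 left, fill 4.
Total = 21×6 + 15×7 + 11×4 = 275.

275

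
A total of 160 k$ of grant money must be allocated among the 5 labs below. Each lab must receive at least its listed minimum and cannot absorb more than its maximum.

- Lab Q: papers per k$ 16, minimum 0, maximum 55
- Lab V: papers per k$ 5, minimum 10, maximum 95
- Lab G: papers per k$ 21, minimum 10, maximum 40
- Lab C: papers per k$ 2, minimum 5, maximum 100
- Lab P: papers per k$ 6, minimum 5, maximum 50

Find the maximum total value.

2080

Meeting every minimum uses 0+10+10+5+5 = 30 k$, leaving 130.
Order the labs by papers per k$: Lab G 21 > Lab Q 16 > Lab P 6 > Lab V 5 > Lab C 2.
Give Lab G 30 more to hit its cap of 40 → 100 left.
Lab Q takes 55 more to reach its cap of 55 → 45 left.
Give Lab P 45 more to hit its cap of 50 → 0 left.
Total = 16×55 + 5×10 + 21×40 + 2×5 + 6×50 = 2080.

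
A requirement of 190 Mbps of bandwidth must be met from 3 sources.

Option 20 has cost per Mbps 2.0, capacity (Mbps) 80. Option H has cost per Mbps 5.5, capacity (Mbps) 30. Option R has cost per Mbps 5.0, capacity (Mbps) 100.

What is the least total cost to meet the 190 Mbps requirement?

Use sources in increasing cost order.
Take 80 from Option 20 at 2.0 ; need 110 more.
Take 100 from Option R at 5.0 ; need 10 more.
Option H at 5.5: take 10 of its 30 ; requirement met.
Cost = 80×2.0 + 100×5.0 + 10×5.5 = 715.

715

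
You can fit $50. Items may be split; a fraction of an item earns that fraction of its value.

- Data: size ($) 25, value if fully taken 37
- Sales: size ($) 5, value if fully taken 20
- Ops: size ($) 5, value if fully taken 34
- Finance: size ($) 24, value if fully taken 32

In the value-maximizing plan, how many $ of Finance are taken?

Rank by value-to-size ratio: Ops 34/5≈6.8, Sales 20/5≈4, Data 37/25≈1.48, Finance 32/24≈1.33.
All 5 $ of Ops fit (value 34) → 45 remain.
Sales: take in full, 5 $ for value 20 → 40 left.
Take all of Data (25 $, value 37) → 15 $ left.
15 $ left: a 15/24 share of Finance gives 32×15/24 = 20.

15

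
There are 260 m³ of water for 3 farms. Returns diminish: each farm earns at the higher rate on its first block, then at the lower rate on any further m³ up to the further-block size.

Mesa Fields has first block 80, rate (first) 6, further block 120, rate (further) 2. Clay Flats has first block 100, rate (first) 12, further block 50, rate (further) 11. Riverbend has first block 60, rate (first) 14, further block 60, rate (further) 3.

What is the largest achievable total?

Treat each block as its own option and order by rate: Riverbend/tier1 14 > Clay Flats/tier1 12 > Clay Flats/tier2 11 > Mesa Fields/tier1 6 > Riverbend/tier2 3 > Mesa Fields/tier2 2.
Riverbend tier1 at 14: fill all 60 — 200 left.
Clay Flats tier1 at 12: fill all 100 — 100 left.
Clay Flats/tier2 (11): +50 — 50 left.
Mesa Fields tier1 at 6: only 50 left, fill 50.
Total = 14×60 + 12×100 + 11×50 + 6×50 = 2890.

2890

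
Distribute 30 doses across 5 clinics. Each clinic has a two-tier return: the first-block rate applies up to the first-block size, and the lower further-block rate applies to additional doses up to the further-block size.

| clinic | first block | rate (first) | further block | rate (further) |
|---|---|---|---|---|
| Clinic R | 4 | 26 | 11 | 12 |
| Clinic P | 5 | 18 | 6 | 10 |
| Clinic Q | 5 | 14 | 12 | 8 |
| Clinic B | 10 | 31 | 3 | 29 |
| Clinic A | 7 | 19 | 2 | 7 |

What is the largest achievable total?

Treat each block as its own option and order by rate: Clinic B/tier1 31 > Clinic B/tier2 29 > Clinic R/tier1 26 > Clinic A/tier1 19 > Clinic P/tier1 18 > Clinic Q/tier1 14 > Clinic R/tier2 12 > Clinic P/tier2 10 > Clinic Q/tier2 8 > Clinic A/tier2 7.
Clinic B tier1 at 31: fill all 10 — 20 left.
Clinic B tier2 at 29: fill all 3 — 17 left.
Fill Clinic R tier1 block (4 at 26) — 13 left.
Fill Clinic A tier1 block (7 at 19) — 6 left.
Clinic P tier1 at 18: fill all 5 — 1 left.
Clinic Q tier1 at 14: only 1 left, fill 1.
Total = 31×10 + 29×3 + 26×4 + 19×7 + 18×5 + 14×1 = 738.

738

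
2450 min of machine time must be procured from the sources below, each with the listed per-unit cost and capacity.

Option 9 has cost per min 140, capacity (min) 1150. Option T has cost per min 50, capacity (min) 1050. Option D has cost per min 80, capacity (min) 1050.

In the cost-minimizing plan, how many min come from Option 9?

Cheapest first:
Take 1050 from Option T at 50 → need 1400 more.
Option D (80): use full 1050 → 350 min to go.
Take 350 from Option 9 at 140 to finish.

350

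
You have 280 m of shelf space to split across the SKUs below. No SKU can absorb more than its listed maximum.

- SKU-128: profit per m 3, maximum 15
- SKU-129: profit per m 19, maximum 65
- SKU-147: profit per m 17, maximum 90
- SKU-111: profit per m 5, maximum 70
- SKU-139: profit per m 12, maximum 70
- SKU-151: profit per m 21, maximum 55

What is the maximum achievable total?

4760

Highest profit per m first: SKU-151 21 > SKU-129 19 > SKU-147 17 > SKU-139 12 > SKU-111 5 > SKU-128 3.
SKU-151: +55 to 55 (cap) ; 225 left.
SKU-129 takes 65 to reach its cap of 65 ; 160 left.
SKU-147: +90 to 90 (cap) ; 70 left.
SKU-139 takes 70 to reach its cap of 70 ; 0 left.
Total = 19×65 + 17×90 + 12×70 + 21×55 = 4760.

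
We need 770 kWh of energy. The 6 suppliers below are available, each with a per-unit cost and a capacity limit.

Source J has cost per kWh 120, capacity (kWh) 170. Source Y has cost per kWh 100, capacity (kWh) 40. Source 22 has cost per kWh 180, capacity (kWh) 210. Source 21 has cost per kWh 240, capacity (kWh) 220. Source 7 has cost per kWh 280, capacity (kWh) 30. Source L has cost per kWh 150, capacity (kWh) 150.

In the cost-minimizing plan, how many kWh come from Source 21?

Cheapest first:
Take 40 from Source Y at 100 → need 730 more.
Source J at 120: take all 170 kWh → 560 still needed.
Take 150 from Source L at 150 → need 410 more.
Source 22 (180): use full 210 → 200 kWh to go.
Source 21 (240): take the remaining 200 → done.
Source 7: unused.

200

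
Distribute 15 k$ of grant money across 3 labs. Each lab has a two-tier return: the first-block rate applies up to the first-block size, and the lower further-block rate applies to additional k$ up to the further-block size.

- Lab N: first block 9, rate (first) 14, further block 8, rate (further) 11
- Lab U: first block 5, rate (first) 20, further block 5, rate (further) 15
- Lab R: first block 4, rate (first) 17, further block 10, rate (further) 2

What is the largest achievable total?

Treat each block as its own option and order by rate: Lab U/T1 20 > Lab R/T1 17 > Lab U/T2 15 > Lab N/T1 14 > Lab N/T2 11 > Lab R/T2 2.
Lab U/T1 (20): +5 → 10 left.
Lab R/T1 (17): +4 → 6 left.
Lab U/T2 (15): +5 → 1 left.
Lab N/T1: +1 of 9 at 14; pool empty.
Total = 20×5 + 17×4 + 15×5 + 14×1 = 257.

257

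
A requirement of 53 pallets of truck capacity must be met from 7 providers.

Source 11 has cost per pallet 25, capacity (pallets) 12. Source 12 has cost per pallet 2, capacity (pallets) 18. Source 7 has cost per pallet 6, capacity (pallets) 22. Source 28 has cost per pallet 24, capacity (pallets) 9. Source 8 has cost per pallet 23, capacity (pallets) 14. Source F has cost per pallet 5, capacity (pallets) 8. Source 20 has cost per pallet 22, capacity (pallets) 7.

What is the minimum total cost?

318

Cheapest first:
Source 12 at 2: take all 18 pallets → 35 still needed.
Source F (5): use full 8 → 27 pallets to go.
Source 7 (6): use full 22 → 5 pallets to go.
Source 20 (22): take the remaining 5 → done.
Source 8, Source 28, Source 11: unused.
Cost = 18×2 + 8×5 + 22×6 + 5×22 = 318.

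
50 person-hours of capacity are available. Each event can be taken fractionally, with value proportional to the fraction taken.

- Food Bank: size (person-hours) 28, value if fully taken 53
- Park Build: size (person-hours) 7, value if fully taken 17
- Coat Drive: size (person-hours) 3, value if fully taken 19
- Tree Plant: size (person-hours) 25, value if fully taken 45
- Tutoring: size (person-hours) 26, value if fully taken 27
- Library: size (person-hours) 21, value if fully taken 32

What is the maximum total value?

Rank by value-to-size ratio: Coat Drive 19/3≈6.33, Park Build 17/7≈2.43, Food Bank 53/28≈1.89, Tree Plant 45/25≈1.8, Library 32/21≈1.52, Tutoring 27/26≈1.04.
Take all of Coat Drive (3 person-hours, value 19) ; 47 person-hours left.
All 7 person-hours of Park Build fit (value 17) ; 40 remain.
All 28 person-hours of Food Bank fit (value 53) ; 12 remain.
Fill the last 12 person-hours with part of Tree Plant: 12/25 of it earns 21.6.
Total value = 110.6.

110.6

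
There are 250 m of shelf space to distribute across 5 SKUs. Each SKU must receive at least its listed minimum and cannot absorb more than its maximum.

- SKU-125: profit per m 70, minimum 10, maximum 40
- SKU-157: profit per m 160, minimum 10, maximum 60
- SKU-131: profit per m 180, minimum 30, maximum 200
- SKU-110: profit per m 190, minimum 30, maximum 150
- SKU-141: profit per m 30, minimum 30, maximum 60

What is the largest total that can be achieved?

Meeting every minimum uses 10+10+30+30+30 = 110 m, leaving 140.
Highest profit per m first: SKU-110 190 > SKU-131 180 > SKU-157 160 > SKU-125 70 > SKU-141 30.
SKU-110 takes 120 more to reach its cap of 150 — 20 left.
SKU-131: +20 (room for 170) → 50. Pool exhausted.
Total = 70×10 + 160×10 + 180×50 + 190×150 + 30×30 = 40700.

40700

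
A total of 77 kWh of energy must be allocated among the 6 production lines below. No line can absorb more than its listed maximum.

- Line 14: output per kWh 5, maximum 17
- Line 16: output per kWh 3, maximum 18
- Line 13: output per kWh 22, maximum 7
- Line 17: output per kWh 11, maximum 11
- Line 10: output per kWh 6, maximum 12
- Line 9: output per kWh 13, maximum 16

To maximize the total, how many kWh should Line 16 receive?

14

Highest output per kWh first: Line 13 22 > Line 9 13 > Line 17 11 > Line 10 6 > Line 14 5 > Line 16 3.
Line 13 takes 7 to reach its cap of 7 — 70 left.
Line 9 takes 16 to reach its cap of 16 — 54 left.
Line 17 takes 11 to reach its cap of 11 — 43 left.
Line 10: +12 to 12 (cap) — 31 left.
Line 14 takes 17 to reach its cap of 17 — 14 left.
Line 16: +14 (room for 18) → 14. Pool exhausted.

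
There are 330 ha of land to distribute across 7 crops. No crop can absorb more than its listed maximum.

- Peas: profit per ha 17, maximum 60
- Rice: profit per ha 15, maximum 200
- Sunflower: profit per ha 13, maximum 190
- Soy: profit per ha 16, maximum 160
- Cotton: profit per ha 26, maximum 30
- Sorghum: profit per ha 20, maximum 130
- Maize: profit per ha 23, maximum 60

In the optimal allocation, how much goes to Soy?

50

Order the crops by profit per ha: Cotton 26 > Maize 23 > Sorghum 20 > Peas 17 > Soy 16 > Rice 15 > Sunflower 13.
Give Cotton 30 to hit its cap of 30 ; 300 left.
Maize: +60 to 60 (cap) ; 240 left.
Sorghum takes 130 to reach its cap of 130 ; 110 left.
Peas: +60 to 60 (cap) ; 50 left.
Soy: +50 (room for 160) → 50. Pool exhausted.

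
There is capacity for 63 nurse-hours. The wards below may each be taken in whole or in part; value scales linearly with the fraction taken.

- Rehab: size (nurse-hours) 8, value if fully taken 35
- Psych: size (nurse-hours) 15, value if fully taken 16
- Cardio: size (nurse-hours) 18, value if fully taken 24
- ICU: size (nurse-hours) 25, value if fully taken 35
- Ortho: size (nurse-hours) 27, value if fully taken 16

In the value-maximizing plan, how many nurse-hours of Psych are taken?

12

Rank by value-to-size ratio: Rehab 35/8≈4.38, ICU 35/25≈1.4, Cardio 24/18≈1.33, Psych 16/15≈1.07, Ortho 16/27≈0.593.
Rehab: take in full, 8 nurse-hours for value 35 → 55 left.
All 25 nurse-hours of ICU fit (value 35) → 30 remain.
Take all of Cardio (18 nurse-hours, value 24) → 12 nurse-hours left.
Only 12 nurse-hours remain; take 12/15 of Psych for value 16×12/15 = 12.8.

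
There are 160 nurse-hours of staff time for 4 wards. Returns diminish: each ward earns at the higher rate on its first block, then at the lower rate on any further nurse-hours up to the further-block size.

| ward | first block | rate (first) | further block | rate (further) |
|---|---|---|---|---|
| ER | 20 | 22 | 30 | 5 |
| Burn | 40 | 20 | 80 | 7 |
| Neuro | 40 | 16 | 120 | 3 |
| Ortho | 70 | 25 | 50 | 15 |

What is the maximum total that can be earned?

Order all 8 blocks by rate: Ortho/first 25 > ER/first 22 > Burn/first 20 > Neuro/first 16 > Ortho/second 15 > Burn/second 7 > ER/second 5 > Neuro/second 3.
Ortho/first (25): +70 ; 90 left.
Fill ER first block (20 at 22) ; 70 left.
Burn/first (20): +40 ; 30 left.
Neuro/first: +30 of 40 at 16; pool empty.
Total = 25×70 + 22×20 + 20×40 + 16×30 = 3470.

3470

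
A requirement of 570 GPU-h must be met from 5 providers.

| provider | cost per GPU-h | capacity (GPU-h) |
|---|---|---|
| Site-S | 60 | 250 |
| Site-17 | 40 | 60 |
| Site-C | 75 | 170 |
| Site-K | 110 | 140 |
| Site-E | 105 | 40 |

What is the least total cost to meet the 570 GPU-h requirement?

Cheapest first:
Take 60 from Site-17 at 40 — need 510 more.
Take 250 from Site-S at 60 — need 260 more.
Site-C (75): use full 170 — 90 GPU-h to go.
Site-E at 105: take all 40 GPU-h — 50 still needed.
Site-K at 110: take 50 of its 140 — requirement met.
Cost = 60×40 + 250×60 + 170×75 + 40×105 + 50×110 = 39850.

39850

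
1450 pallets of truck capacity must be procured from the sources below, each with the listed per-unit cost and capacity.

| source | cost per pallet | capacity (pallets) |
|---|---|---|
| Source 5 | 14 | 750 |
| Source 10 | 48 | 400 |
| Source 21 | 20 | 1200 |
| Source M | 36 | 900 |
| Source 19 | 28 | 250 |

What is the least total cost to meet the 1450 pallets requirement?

Use sources in increasing cost order.
Take 750 from Source 5 at 14 ; need 700 more.
Take 700 from Source 21 at 20 to finish.
Source 19, Source M, Source 10: unused.
Cost = 750×14 + 700×20 = 24500.

24500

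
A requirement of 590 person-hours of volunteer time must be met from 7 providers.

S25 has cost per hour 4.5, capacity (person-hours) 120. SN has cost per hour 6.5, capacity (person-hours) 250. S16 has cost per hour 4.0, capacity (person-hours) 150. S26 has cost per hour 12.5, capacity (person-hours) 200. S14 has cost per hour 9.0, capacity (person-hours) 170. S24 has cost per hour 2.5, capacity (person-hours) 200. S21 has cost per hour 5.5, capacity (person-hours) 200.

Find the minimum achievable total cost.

Use providers in increasing cost order.
S24 at 2.5: take all 200 person-hours ; 390 still needed.
S16 (4.0): use full 150 ; 240 person-hours to go.
S25 at 4.5: take all 120 person-hours ; 120 still needed.
Take 120 from S21 at 5.5 to finish.
SN, S14, S26: unused.
Cost = 200×2.5 + 150×4.0 + 120×4.5 + 120×5.5 = 2300.

2300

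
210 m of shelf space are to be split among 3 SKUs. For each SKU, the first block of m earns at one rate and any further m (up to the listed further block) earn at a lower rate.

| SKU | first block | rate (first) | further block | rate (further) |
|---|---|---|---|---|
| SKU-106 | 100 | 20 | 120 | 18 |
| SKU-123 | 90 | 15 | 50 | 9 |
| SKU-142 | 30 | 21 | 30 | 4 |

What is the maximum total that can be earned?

Treat each block as its own option and order by rate: SKU-142/tier1 21 > SKU-106/tier1 20 > SKU-106/tier2 18 > SKU-123/tier1 15 > SKU-123/tier2 9 > SKU-142/tier2 4.
SKU-142 tier1 at 21: fill all 30 → 180 left.
SKU-106 tier1 at 20: fill all 100 → 80 left.
SKU-106 tier2 at 18: only 80 left, fill 80.
Total = 21×30 + 20×100 + 18×80 = 4070.

4070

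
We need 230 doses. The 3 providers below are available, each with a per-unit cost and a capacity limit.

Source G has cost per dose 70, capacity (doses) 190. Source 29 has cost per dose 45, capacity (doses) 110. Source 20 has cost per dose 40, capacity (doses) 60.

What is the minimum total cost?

11550

Fill from the cheapest provider first.
Take 60 from Source 20 at 40 ; need 170 more.
Take 110 from Source 29 at 45 ; need 60 more.
Take 60 from Source G at 70 to finish.
Cost = 60×40 + 110×45 + 60×70 = 11550.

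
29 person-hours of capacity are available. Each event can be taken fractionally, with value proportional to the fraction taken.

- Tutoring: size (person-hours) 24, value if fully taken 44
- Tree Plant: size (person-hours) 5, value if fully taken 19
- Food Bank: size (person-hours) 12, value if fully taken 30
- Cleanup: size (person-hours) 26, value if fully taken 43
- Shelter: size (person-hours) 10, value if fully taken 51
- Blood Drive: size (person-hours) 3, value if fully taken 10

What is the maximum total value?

Sort by value density: Shelter 51/10≈5.1, Tree Plant 19/5≈3.8, Blood Drive 10/3≈3.33, Food Bank 30/12≈2.5, Tutoring 44/24≈1.83, Cleanup 43/26≈1.65.
Shelter: take in full, 10 person-hours for value 51 ; 19 left.
Take all of Tree Plant (5 person-hours, value 19) ; 14 person-hours left.
Blood Drive: take in full, 3 person-hours for value 10 ; 11 left.
Fill the last 11 person-hours with part of Food Bank: 11/12 of it earns 27.5.
Total value = 107.5.

107.5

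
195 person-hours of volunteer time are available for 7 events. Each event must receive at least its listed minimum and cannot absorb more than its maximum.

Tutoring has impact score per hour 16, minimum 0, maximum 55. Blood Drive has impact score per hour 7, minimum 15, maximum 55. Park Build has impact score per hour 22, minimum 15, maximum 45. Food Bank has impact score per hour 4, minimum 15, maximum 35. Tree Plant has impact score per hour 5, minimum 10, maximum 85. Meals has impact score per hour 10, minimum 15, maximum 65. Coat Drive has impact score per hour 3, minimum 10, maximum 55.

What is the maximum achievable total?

Meeting every minimum uses 0+15+15+15+10+15+10 = 80 person-hours, leaving 115.
Order the events by impact score per hour: Park Build 22 > Tutoring 16 > Meals 10 > Blood Drive 7 > Tree Plant 5 > Food Bank 4 > Coat Drive 3.
Give Park Build 30 more to hit its cap of 45 → 85 left.
Tutoring takes 55 more to reach its cap of 55 → 30 left.
Only 30 left; Meals takes them to reach 45.
Total = 16×55 + 7×15 + 22×45 + 4×15 + 5×10 + 10×45 + 3×10 = 2565.

2565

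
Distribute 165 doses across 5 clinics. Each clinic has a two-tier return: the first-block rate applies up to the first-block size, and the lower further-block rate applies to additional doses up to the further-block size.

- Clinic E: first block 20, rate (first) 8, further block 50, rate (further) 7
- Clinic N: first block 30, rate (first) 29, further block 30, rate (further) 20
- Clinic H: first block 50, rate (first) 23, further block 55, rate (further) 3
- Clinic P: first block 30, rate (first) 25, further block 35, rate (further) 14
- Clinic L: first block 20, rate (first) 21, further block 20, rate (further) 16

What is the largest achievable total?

Rank every tier by rate: Clinic N/T1 29 > Clinic P/T1 25 > Clinic H/T1 23 > Clinic L/T1 21 > Clinic N/T2 20 > Clinic L/T2 16 > Clinic P/T2 14 > Clinic E/T1 8 > Clinic E/T2 7 > Clinic H/T2 3.
Clinic N T1 at 29: fill all 30 — 135 left.
Clinic P/T1 (25): +30 — 105 left.
Fill Clinic H T1 block (50 at 23) — 55 left.
Clinic L/T1 (21): +20 — 35 left.
Clinic N T2 at 20: fill all 30 — 5 left.
Clinic L/T2: +5 of 20 at 16; pool empty.
Total = 29×30 + 25×30 + 23×50 + 21×20 + 20×30 + 16×5 = 3870.

3870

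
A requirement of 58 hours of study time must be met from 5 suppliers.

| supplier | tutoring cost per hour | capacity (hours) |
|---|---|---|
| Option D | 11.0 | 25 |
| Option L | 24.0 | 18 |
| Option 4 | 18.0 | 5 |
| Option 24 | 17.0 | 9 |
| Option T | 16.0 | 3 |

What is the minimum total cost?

950

Fill from the cheapest supplier first.
Option D (11.0): use full 25 → 33 hours to go.
Option T at 16.0: take all 3 hours → 30 still needed.
Option 24 (17.0): use full 9 → 21 hours to go.
Option 4 (18.0): use full 5 → 16 hours to go.
Take 16 from Option L at 24.0 to finish.
Cost = 25×11.0 + 3×16.0 + 9×17.0 + 5×18.0 + 16×24.0 = 950.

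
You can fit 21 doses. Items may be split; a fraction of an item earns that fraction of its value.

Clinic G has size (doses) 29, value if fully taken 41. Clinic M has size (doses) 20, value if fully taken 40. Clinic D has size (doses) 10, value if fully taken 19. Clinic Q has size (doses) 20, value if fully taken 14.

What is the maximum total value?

41.9

Best value per unit of size first: Clinic M 40/20≈2, Clinic D 19/10≈1.9, Clinic G 41/29≈1.41, Clinic Q 14/20≈0.7.
All 20 doses of Clinic M fit (value 40) ; 1 remain.
Only 1 doses remain; take 1/10 of Clinic D for value 19×1/10 = 1.9.
Total value = 41.9.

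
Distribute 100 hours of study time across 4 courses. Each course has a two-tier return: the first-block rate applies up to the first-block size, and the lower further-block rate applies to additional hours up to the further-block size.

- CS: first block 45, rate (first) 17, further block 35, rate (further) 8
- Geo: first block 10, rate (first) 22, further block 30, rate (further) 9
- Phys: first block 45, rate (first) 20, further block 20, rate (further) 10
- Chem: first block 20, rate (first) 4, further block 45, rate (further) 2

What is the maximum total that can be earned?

Order all 8 blocks by rate: Geo/first 22 > Phys/first 20 > CS/first 17 > Phys/second 10 > Geo/second 9 > CS/second 8 > Chem/first 4 > Chem/second 2.
Geo first at 22: fill all 10 — 90 left.
Phys/first (20): +45 — 45 left.
CS first at 17: fill all 45 — 0 left.
Total = 22×10 + 20×45 + 17×45 = 1885.

1885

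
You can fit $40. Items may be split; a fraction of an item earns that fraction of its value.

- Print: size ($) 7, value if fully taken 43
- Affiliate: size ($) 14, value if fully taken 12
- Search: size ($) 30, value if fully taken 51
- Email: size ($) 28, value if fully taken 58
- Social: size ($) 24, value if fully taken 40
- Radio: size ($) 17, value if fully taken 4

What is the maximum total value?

109.5

Best value per unit of size first: Print 43/7≈6.14, Email 58/28≈2.07, Search 51/30≈1.7, Social 40/24≈1.67, Affiliate 12/14≈0.857, Radio 4/17≈0.235.
Take all of Print (7 $, value 43) — 33 $ left.
All 28 $ of Email fit (value 58) — 5 remain.
Fill the last 5 $ with part of Search: 5/30 of it earns 8.5.
Total value = 109.5.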